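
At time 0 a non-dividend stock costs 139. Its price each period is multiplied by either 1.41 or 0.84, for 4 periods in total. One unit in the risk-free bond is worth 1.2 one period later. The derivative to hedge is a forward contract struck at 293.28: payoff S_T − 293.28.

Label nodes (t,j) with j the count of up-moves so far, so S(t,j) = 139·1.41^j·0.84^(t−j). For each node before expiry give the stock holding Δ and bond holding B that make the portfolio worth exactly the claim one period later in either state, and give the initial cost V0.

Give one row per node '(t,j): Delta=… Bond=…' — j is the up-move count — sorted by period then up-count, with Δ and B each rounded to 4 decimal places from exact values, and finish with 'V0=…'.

(0,0): Delta=1.0000 Bond=-141.4352
(1,0): Delta=1.0000 Bond=-169.7222
(1,1): Delta=1.0000 Bond=-169.7222
(2,0): Delta=1.0000 Bond=-203.6667
(2,1): Delta=1.0000 Bond=-203.6667
(2,2): Delta=1.0000 Bond=-203.6667
(3,0): Delta=1.0000 Bond=-244.4000
(3,1): Delta=1.0000 Bond=-244.4000
(3,2): Delta=1.0000 Bond=-244.4000
(3,3): Delta=1.0000 Bond=-244.4000
V0=-2.4352

Risk-neutral probability p* = (R−d)/(u−d) = (1.2−0.84)/(1.41−0.84) = 0.6316.
At expiry t=4: V(4,0)=-224.0759, V(4,1)=-177.1159, V(4,2)=-98.2903, V(4,3)=34.0241, V(4,4)=256.1233
(3,0): S=82.3859. Δ = (V_up−V_dn)/(S_up−S_dn) = (-177.1159−-224.0759)/(116.1641−69.2041) = 1.0000. V = [p*·-177.1159 + (1−p*)·-224.0759]/1.2 = -162.0141. B = V − Δ·S = -244.4000.
(3,1): S=138.2905. Δ = (V_up−V_dn)/(S_up−S_dn) = (-98.2903−-177.1159)/(194.9897−116.1641) = 1.0000. V = [p*·-98.2903 + (1−p*)·-177.1159]/1.2 = -106.1095. B = V − Δ·S = -244.4000.
(3,2): S=232.1306. Δ = (V_up−V_dn)/(S_up−S_dn) = (34.0241−-98.2903)/(327.3041−194.9897) = 1.0000. V = [p*·34.0241 + (1−p*)·-98.2903]/1.2 = -12.2694. B = V − Δ·S = -244.4000.
(3,3): S=389.6477. Δ = (V_up−V_dn)/(S_up−S_dn) = (256.1233−34.0241)/(549.4033−327.3041) = 1.0000. V = [p*·256.1233 + (1−p*)·34.0241]/1.2 = 145.2477. B = V − Δ·S = -244.4000.
(2,0): S=98.0784. Δ = (V_up−V_dn)/(S_up−S_dn) = (-106.1095−-162.0141)/(138.2905−82.3859) = 1.0000. V = [p*·-106.1095 + (1−p*)·-162.0141]/1.2 = -105.5883. B = V − Δ·S = -203.6667.
(2,1): S=164.6316. Δ = (V_up−V_dn)/(S_up−S_dn) = (-12.2694−-106.1095)/(232.1306−138.2905) = 1.0000. V = [p*·-12.2694 + (1−p*)·-106.1095]/1.2 = -39.0351. B = V − Δ·S = -203.6667.
(2,2): S=276.3459. Δ = (V_up−V_dn)/(S_up−S_dn) = (145.2477−-12.2694)/(389.6477−232.1306) = 1.0000. V = [p*·145.2477 + (1−p*)·-12.2694]/1.2 = 72.6792. B = V − Δ·S = -203.6667.
(1,0): S=116.7600. Δ = (V_up−V_dn)/(S_up−S_dn) = (-39.0351−-105.5883)/(164.6316−98.0784) = 1.0000. V = [p*·-39.0351 + (1−p*)·-105.5883]/1.2 = -52.9622. B = V − Δ·S = -169.7222.
(1,1): S=195.9900. Δ = (V_up−V_dn)/(S_up−S_dn) = (72.6792−-39.0351)/(276.3459−164.6316) = 1.0000. V = [p*·72.6792 + (1−p*)·-39.0351]/1.2 = 26.2678. B = V − Δ·S = -169.7222.
(0,0): S=139.0000. Δ = (V_up−V_dn)/(S_up−S_dn) = (26.2678−-52.9622)/(195.9900−116.7600) = 1.0000. V = [p*·26.2678 + (1−p*)·-52.9622]/1.2 = -2.4352. B = V − Δ·S = -141.4352.
Check: Δ(0,0)·S0 + B(0,0) = -2.4352 = V0.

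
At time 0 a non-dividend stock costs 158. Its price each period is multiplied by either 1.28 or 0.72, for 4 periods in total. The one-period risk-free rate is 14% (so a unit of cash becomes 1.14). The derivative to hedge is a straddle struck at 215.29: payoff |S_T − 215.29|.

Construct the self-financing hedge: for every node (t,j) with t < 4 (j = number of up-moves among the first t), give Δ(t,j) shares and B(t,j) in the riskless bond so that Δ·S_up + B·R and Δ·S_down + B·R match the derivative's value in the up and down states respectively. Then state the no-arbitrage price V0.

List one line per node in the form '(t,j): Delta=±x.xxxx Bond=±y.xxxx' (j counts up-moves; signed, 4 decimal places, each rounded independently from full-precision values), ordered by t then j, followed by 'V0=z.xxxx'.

The replicating-portfolio and risk-neutral prices coincide; use p* = (1.14−0.72)/(1.28−0.72) = 0.7500 for the latter.
At expiry t=4: V(4,0)=172.8293, V(4,1)=139.8043, V(4,2)=81.0932, V(4,3)=23.2820, V(4,4)=208.8380
Node (3,0) S=58.9732: V=(p*·139.8043+(1−p*)·172.8293)/1.14=129.8777; Δ=(139.8043−172.8293)/(75.4857−42.4607)=-1.0000; B=V−Δ·S=188.8509
Node (3,1) S=104.8412: V=(p*·81.0932+(1−p*)·139.8043)/1.14=84.0097; Δ=(81.0932−139.8043)/(134.1968−75.4857)=-1.0000; B=V−Δ·S=188.8509
Node (3,2) S=186.3844: V=(p*·23.2820+(1−p*)·81.0932)/1.14=33.1007; Δ=(23.2820−81.0932)/(238.5720−134.1968)=-0.5539; B=V−Δ·S=136.3351
Node (3,3) S=331.3500: V=(p*·208.8380+(1−p*)·23.2820)/1.14=142.4991; Δ=(208.8380−23.2820)/(424.1280−238.5720)=1.0000; B=V−Δ·S=-188.8509
Node (2,0) S=81.9072: V=(p*·84.0097+(1−p*)·129.8777)/1.14=83.7515; Δ=(84.0097−129.8777)/(104.8412−58.9732)=-1.0000; B=V−Δ·S=165.6587
Node (2,1) S=145.6128: V=(p*·33.1007+(1−p*)·84.0097)/1.14=40.2000; Δ=(33.1007−84.0097)/(186.3844−104.8412)=-0.6243; B=V−Δ·S=131.1088
Node (2,2) S=258.8672: V=(p*·142.4991+(1−p*)·33.1007)/1.14=101.0084; Δ=(142.4991−33.1007)/(331.3500−186.3844)=0.7547; B=V−Δ·S=-94.3460
Node (1,0) S=113.7600: V=(p*·40.2000+(1−p*)·83.7515)/1.14=44.8139; Δ=(40.2000−83.7515)/(145.6128−81.9072)=-0.6836; B=V−Δ·S=122.5844
Node (1,1) S=202.2400: V=(p*·101.0084+(1−p*)·40.2000)/1.14=75.2687; Δ=(101.0084−40.2000)/(258.8672−145.6128)=0.5369; B=V−Δ·S=-33.3178
Node (0,0) S=158.0000: V=(p*·75.2687+(1−p*)·44.8139)/1.14=59.3465; Δ=(75.2687−44.8139)/(202.2400−113.7600)=0.3442; B=V−Δ·S=4.9630
Root portfolio cost Δ·158+B reproduces V0=59.3465.

(0,0): Delta=0.3442 Bond=4.9630
(1,0): Delta=-0.6836 Bond=122.5844
(1,1): Delta=0.5369 Bond=-33.3178
(2,0): Delta=-1.0000 Bond=165.6587
(2,1): Delta=-0.6243 Bond=131.1088
(2,2): Delta=0.7547 Bond=-94.3460
(3,0): Delta=-1.0000 Bond=188.8509
(3,1): Delta=-1.0000 Bond=188.8509
(3,2): Delta=-0.5539 Bond=136.3351
(3,3): Delta=1.0000 Bond=-188.8509
V0=59.3465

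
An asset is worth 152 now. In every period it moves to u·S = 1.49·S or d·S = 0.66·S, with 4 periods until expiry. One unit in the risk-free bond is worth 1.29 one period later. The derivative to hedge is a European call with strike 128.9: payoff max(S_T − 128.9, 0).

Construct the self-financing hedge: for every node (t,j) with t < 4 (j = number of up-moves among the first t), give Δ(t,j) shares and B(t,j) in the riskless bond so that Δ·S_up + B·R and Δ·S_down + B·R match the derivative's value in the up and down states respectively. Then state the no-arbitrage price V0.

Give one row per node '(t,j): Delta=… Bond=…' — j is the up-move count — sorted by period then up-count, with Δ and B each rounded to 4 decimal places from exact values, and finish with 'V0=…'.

No-arbitrage ⇒ martingale measure with p* = (R−d)/(u−d) = 0.7590.
Payoff layer (t=4): V(4,0)=0.0000, V(4,1)=0.0000, V(4,2)=18.0955, V(4,3)=202.9534, V(4,4)=620.2843
Node (3,0) S=43.6994: V=(p*·0.0000+(1−p*)·0.0000)/1.29=0.0000; Δ=(0.0000−0.0000)/(65.1121−28.8416)=0.0000; B=V−Δ·S=0.0000
Node (3,1) S=98.6547: V=(p*·18.0955+(1−p*)·0.0000)/1.29=10.6474; Δ=(18.0955−0.0000)/(146.9955−65.1121)=0.2210; B=V−Δ·S=-11.1544
Node (3,2) S=222.7204: V=(p*·202.9534+(1−p*)·18.0955)/1.29=122.7980; Δ=(202.9534−18.0955)/(331.8534−146.9955)=1.0000; B=V−Δ·S=-99.9225
Node (3,3) S=502.8082: V=(p*·620.2843+(1−p*)·202.9534)/1.29=402.8858; Δ=(620.2843−202.9534)/(749.1843−331.8534)=1.0000; B=V−Δ·S=-99.9225
Node (2,0) S=66.2112: V=(p*·10.6474+(1−p*)·0.0000)/1.29=6.2649; Δ=(10.6474−0.0000)/(98.6547−43.6994)=0.1937; B=V−Δ·S=-6.5633
Node (2,1) S=149.4768: V=(p*·122.7980+(1−p*)·10.6474)/1.29=74.2432; Δ=(122.7980−10.6474)/(222.7204−98.6547)=0.9040; B=V−Δ·S=-60.8780
Node (2,2) S=337.4552: V=(p*·402.8858+(1−p*)·122.7980)/1.29=259.9959; Δ=(402.8858−122.7980)/(502.8082−222.7204)=1.0000; B=V−Δ·S=-77.4593
Node (1,0) S=100.3200: V=(p*·74.2432+(1−p*)·6.2649)/1.29=44.8550; Δ=(74.2432−6.2649)/(149.4768−66.2112)=0.8164; B=V−Δ·S=-37.0466
Node (1,1) S=226.4800: V=(p*·259.9959+(1−p*)·74.2432)/1.29=166.8498; Δ=(259.9959−74.2432)/(337.4552−149.4768)=0.9882; B=V−Δ·S=-56.9487
Node (0,0) S=152.0000: V=(p*·166.8498+(1−p*)·44.8550)/1.29=106.5531; Δ=(166.8498−44.8550)/(226.4800−100.3200)=0.9670; B=V−Δ·S=-40.4287
The time-0 hedge costs 106.5531, which is the no-arbitrage price.

(0,0): Delta=0.9670 Bond=-40.4287
(1,0): Delta=0.8164 Bond=-37.0466
(1,1): Delta=0.9882 Bond=-56.9487
(2,0): Delta=0.1937 Bond=-6.5633
(2,1): Delta=0.9040 Bond=-60.8780
(2,2): Delta=1.0000 Bond=-77.4593
(3,0): Delta=0.0000 Bond=0.0000
(3,1): Delta=0.2210 Bond=-11.1544
(3,2): Delta=1.0000 Bond=-99.9225
(3,3): Delta=1.0000 Bond=-99.9225
V0=106.5531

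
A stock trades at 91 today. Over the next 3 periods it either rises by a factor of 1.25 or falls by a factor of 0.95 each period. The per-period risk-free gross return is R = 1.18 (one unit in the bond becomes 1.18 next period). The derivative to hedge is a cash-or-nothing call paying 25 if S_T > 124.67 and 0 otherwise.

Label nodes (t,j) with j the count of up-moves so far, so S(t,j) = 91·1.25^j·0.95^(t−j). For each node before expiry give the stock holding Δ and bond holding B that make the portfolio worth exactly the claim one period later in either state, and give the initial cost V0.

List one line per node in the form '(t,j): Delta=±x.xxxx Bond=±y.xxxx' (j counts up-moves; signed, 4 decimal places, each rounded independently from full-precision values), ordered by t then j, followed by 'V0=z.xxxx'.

Since d<R<u, set p* = (R−d)/(u−d) = 0.7667; price each node as the discounted p*-expectation of its children.
Terminal values V(3,·): V(3,0)=0.0000, V(3,1)=0.0000, V(3,2)=25.0000, V(3,3)=25.0000
  t=2,j=0: stock 82.1275 → up 102.6594 (V=0.0000), down 78.0211 (V=0.0000). Price 0.0000; hedge Δ=0.0000, bond B=0.0000.
  t=2,j=1: stock 108.0625 → up 135.0781 (V=25.0000), down 102.6594 (V=0.0000). Price 16.2429; hedge Δ=0.7712, bond B=-67.0904.
  t=2,j=2: stock 142.1875 → up 177.7344 (V=25.0000), down 135.0781 (V=25.0000). Price 21.1864; hedge Δ=0.0000, bond B=21.1864.
  t=1,j=0: stock 86.4500 → up 108.0625 (V=16.2429), down 82.1275 (V=0.0000). Price 10.5533; hedge Δ=0.6263, bond B=-43.5898.
  t=1,j=1: stock 113.7500 → up 142.1875 (V=21.1864), down 108.0625 (V=16.2429). Price 16.9771; hedge Δ=0.1449, bond B=0.4987.
  t=0,j=0: stock 91.0000 → up 113.7500 (V=16.9771), down 86.4500 (V=10.5533). Price 13.1171; hedge Δ=0.2353, bond B=-8.2954.
The time-0 hedge costs 13.1171, which is the no-arbitrage price.

(0,0): Delta=0.2353 Bond=-8.2954
(1,0): Delta=0.6263 Bond=-43.5898
(1,1): Delta=0.1449 Bond=0.4987
(2,0): Delta=0.0000 Bond=0.0000
(2,1): Delta=0.7712 Bond=-67.0904
(2,2): Delta=0.0000 Bond=21.1864
V0=13.1171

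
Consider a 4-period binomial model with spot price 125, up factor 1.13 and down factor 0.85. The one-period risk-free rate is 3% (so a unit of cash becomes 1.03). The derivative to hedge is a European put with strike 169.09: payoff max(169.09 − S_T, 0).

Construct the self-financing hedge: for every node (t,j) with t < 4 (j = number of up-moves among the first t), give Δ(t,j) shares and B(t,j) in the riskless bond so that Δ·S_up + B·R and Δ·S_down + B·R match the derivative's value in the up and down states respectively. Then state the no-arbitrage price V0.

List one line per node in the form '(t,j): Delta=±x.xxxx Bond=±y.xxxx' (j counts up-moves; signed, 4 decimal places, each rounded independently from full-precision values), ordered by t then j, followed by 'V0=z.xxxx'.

No-arbitrage ⇒ martingale measure with p* = (R−d)/(u−d) = 0.6429.
At expiry t=4: V(4,0)=103.8392, V(4,1)=82.3448, V(4,2)=53.7700, V(4,3)=15.7822, V(4,4)=0.0000
  t=3,j=0: stock 76.7656 → up 86.7452 (V=82.3448), down 65.2508 (V=103.8392). Price 87.3994; hedge Δ=-1.0000, bond B=164.1650.
  t=3,j=1: stock 102.0531 → up 115.3200 (V=53.7700), down 86.7452 (V=82.3448). Price 62.1119; hedge Δ=-1.0000, bond B=164.1650.
  t=3,j=2: stock 135.6706 → up 153.3078 (V=15.7822), down 115.3200 (V=53.7700). Price 28.4944; hedge Δ=-1.0000, bond B=164.1650.
  t=3,j=3: stock 180.3621 → up 203.8092 (V=0.0000), down 153.3078 (V=15.7822). Price 5.4723; hedge Δ=-0.3125, bond B=61.8373.
  t=2,j=0: stock 90.3125 → up 102.0531 (V=62.1119), down 76.7656 (V=87.3994). Price 69.0710; hedge Δ=-1.0000, bond B=159.3835.
  t=2,j=1: stock 120.0625 → up 135.6706 (V=28.4944), down 102.0531 (V=62.1119). Price 39.3210; hedge Δ=-1.0000, bond B=159.3835.
  t=2,j=2: stock 159.6125 → up 180.3621 (V=5.4723), down 135.6706 (V=28.4944). Price 13.2956; hedge Δ=-0.5151, bond B=95.5174.
  t=1,j=0: stock 106.2500 → up 120.0625 (V=39.3210), down 90.3125 (V=69.0710). Price 48.4913; hedge Δ=-1.0000, bond B=154.7413.
  t=1,j=1: stock 141.2500 → up 159.6125 (V=13.2956), down 120.0625 (V=39.3210). Price 21.9325; hedge Δ=-0.6580, bond B=114.8803.
  t=0,j=0: stock 125.0000 → up 141.2500 (V=21.9325), down 106.2500 (V=48.4913). Price 30.5027; hedge Δ=-0.7588, bond B=125.3557.
Self-financing check: at every node Δ·S+B equals the discounted successor values.

(0,0): Delta=-0.7588 Bond=125.3557
(1,0): Delta=-1.0000 Bond=154.7413
(1,1): Delta=-0.6580 Bond=114.8803
(2,0): Delta=-1.0000 Bond=159.3835
(2,1): Delta=-1.0000 Bond=159.3835
(2,2): Delta=-0.5151 Bond=95.5174
(3,0): Delta=-1.0000 Bond=164.1650
(3,1): Delta=-1.0000 Bond=164.1650
(3,2): Delta=-1.0000 Bond=164.1650
(3,3): Delta=-0.3125 Bond=61.8373
V0=30.5027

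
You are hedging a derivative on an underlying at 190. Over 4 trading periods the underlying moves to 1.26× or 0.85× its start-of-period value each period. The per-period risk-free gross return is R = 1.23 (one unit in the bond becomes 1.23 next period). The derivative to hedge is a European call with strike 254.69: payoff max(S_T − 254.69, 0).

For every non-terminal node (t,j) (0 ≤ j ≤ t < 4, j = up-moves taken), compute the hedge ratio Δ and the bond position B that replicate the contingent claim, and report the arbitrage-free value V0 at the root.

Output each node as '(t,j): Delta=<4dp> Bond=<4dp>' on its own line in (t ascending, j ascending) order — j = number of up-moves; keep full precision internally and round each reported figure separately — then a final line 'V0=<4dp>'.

Risk-neutral probability p* = (R−d)/(u−d) = (1.23−0.85)/(1.26−0.85) = 0.9268.
Payoff layer (t=4): V(4,0)=0.0000, V(4,1)=0.0000, V(4,2)=0.0000, V(4,3)=68.3707, V(4,4)=224.2000
Node (3,0) S=116.6837: V=(p*·0.0000+(1−p*)·0.0000)/1.23=0.0000; Δ=(0.0000−0.0000)/(147.0215−99.1812)=0.0000; B=V−Δ·S=0.0000
Node (3,1) S=172.9665: V=(p*·0.0000+(1−p*)·0.0000)/1.23=0.0000; Δ=(0.0000−0.0000)/(217.9378−147.0215)=0.0000; B=V−Δ·S=0.0000
Node (3,2) S=256.3974: V=(p*·68.3707+(1−p*)·0.0000)/1.23=51.5187; Δ=(68.3707−0.0000)/(323.0607−217.9378)=0.6504; B=V−Δ·S=-115.2392
Node (3,3) S=380.0714: V=(p*·224.2000+(1−p*)·68.3707)/1.23=173.0064; Δ=(224.2000−68.3707)/(478.8900−323.0607)=1.0000; B=V−Δ·S=-207.0650
Node (2,0) S=137.2750: V=(p*·0.0000+(1−p*)·0.0000)/1.23=0.0000; Δ=(0.0000−0.0000)/(172.9665−116.6837)=0.0000; B=V−Δ·S=0.0000
Node (2,1) S=203.4900: V=(p*·51.5187+(1−p*)·0.0000)/1.23=38.8203; Δ=(51.5187−0.0000)/(256.3974−172.9665)=0.6175; B=V−Δ·S=-86.8350
Node (2,2) S=301.6440: V=(p*·173.0064+(1−p*)·51.5187)/1.23=133.4285; Δ=(173.0064−51.5187)/(380.0714−256.3974)=0.9823; B=V−Δ·S=-162.8830
Node (1,0) S=161.5000: V=(p*·38.8203+(1−p*)·0.0000)/1.23=29.2519; Δ=(38.8203−0.0000)/(203.4900−137.2750)=0.5863; B=V−Δ·S=-65.4319
Node (1,1) S=239.4000: V=(p*·133.4285+(1−p*)·38.8203)/1.23=102.8504; Δ=(133.4285−38.8203)/(301.6440−203.4900)=0.9639; B=V−Δ·S=-127.9012
Node (0,0) S=190.0000: V=(p*·102.8504+(1−p*)·29.2519)/1.23=79.2399; Δ=(102.8504−29.2519)/(239.4000−161.5000)=0.9448; B=V−Δ·S=-100.2685
Root portfolio cost Δ·190+B reproduces V0=79.2399.

(0,0): Delta=0.9448 Bond=-100.2685
(1,0): Delta=0.5863 Bond=-65.4319
(1,1): Delta=0.9639 Bond=-127.9012
(2,0): Delta=0.0000 Bond=0.0000
(2,1): Delta=0.6175 Bond=-86.8350
(2,2): Delta=0.9823 Bond=-162.8830
(3,0): Delta=0.0000 Bond=0.0000
(3,1): Delta=0.0000 Bond=0.0000
(3,2): Delta=0.6504 Bond=-115.2392
(3,3): Delta=1.0000 Bond=-207.0650
V0=79.2399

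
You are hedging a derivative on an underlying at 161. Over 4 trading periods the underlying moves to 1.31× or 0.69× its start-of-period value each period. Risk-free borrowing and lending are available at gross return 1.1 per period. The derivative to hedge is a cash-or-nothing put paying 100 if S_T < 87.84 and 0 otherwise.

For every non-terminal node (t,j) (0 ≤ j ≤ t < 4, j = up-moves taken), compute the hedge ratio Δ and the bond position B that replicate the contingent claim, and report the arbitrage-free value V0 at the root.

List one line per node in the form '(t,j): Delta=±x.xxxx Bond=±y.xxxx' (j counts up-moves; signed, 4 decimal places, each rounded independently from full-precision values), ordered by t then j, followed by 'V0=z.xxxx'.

(0,0): Delta=-0.1713 Bond=35.4997
(1,0): Delta=-0.5375 Bond=79.7328
(1,1): Delta=-0.0725 Bond=18.2120
(2,0): Delta=-1.2650 Bond=143.4671
(2,1): Delta=-0.3413 Bond=59.1455
(2,2): Delta=0.0000 Bond=0.0000
(3,0): Delta=0.0000 Bond=90.9091
(3,1): Delta=-1.6062 Bond=192.0821
(3,2): Delta=0.0000 Bond=0.0000
(3,3): Delta=0.0000 Bond=0.0000
V0=7.9194

Risk-neutral probability p* = (R−d)/(u−d) = (1.1−0.69)/(1.31−0.69) = 0.6613.
Terminal payoffs: V(4,0)=100.0000, V(4,1)=100.0000, V(4,2)=0.0000, V(4,3)=0.0000, V(4,4)=0.0000
  t=3,j=0: stock 52.8899 → up 69.2858 (V=100.0000), down 36.4941 (V=100.0000). Price 90.9091; hedge Δ=0.0000, bond B=90.9091.
  t=3,j=1: stock 100.4143 → up 131.5427 (V=0.0000), down 69.2858 (V=100.0000). Price 30.7918; hedge Δ=-1.6062, bond B=192.0821.
  t=3,j=2: stock 190.6415 → up 249.7404 (V=0.0000), down 131.5427 (V=0.0000). Price 0.0000; hedge Δ=0.0000, bond B=0.0000.
  t=3,j=3: stock 361.9427 → up 474.1449 (V=0.0000), down 249.7404 (V=0.0000). Price 0.0000; hedge Δ=0.0000, bond B=0.0000.
  t=2,j=0: stock 76.6521 → up 100.4143 (V=30.7918), down 52.8899 (V=90.9091). Price 46.5037; hedge Δ=-1.2650, bond B=143.4671.
  t=2,j=1: stock 145.5279 → up 190.6415 (V=0.0000), down 100.4143 (V=30.7918). Price 9.4813; hedge Δ=-0.3413, bond B=59.1455.
  t=2,j=2: stock 276.2921 → up 361.9427 (V=0.0000), down 190.6415 (V=0.0000). Price 0.0000; hedge Δ=0.0000, bond B=0.0000.
  t=1,j=0: stock 111.0900 → up 145.5279 (V=9.4813), down 76.6521 (V=46.5037). Price 20.0193; hedge Δ=-0.5375, bond B=79.7328.
  t=1,j=1: stock 210.9100 → up 276.2921 (V=0.0000), down 145.5279 (V=9.4813). Price 2.9195; hedge Δ=-0.0725, bond B=18.2120.
  t=0,j=0: stock 161.0000 → up 210.9100 (V=2.9195), down 111.0900 (V=20.0193). Price 7.9194; hedge Δ=-0.1713, bond B=35.4997.
Self-financing check: at every node Δ·S+B equals the discounted successor values.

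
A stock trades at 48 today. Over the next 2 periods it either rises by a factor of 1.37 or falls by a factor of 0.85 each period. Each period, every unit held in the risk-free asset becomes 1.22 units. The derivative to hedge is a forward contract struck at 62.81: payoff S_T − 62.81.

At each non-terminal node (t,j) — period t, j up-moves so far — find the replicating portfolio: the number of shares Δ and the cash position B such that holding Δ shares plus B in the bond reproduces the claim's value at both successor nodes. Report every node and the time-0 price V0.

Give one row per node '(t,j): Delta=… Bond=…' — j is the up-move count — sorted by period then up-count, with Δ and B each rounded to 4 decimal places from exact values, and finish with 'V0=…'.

No-arbitrage ⇒ martingale measure with p* = (R−d)/(u−d) = 0.7115.
Terminal values V(2,·): V(2,0)=-28.1300, V(2,1)=-6.9140, V(2,2)=27.2812
Node (1,0) S=40.8000: V=(p*·-6.9140+(1−p*)·-28.1300)/1.22=-10.6836; Δ=(-6.9140−-28.1300)/(55.8960−34.6800)=1.0000; B=V−Δ·S=-51.4836
Node (1,1) S=65.7600: V=(p*·27.2812+(1−p*)·-6.9140)/1.22=14.2764; Δ=(27.2812−-6.9140)/(90.0912−55.8960)=1.0000; B=V−Δ·S=-51.4836
Node (0,0) S=48.0000: V=(p*·14.2764+(1−p*)·-10.6836)/1.22=5.8003; Δ=(14.2764−-10.6836)/(65.7600−40.8000)=1.0000; B=V−Δ·S=-42.1997
Check: Δ(0,0)·S0 + B(0,0) = 5.8003 = V0.

(0,0): Delta=1.0000 Bond=-42.1997
(1,0): Delta=1.0000 Bond=-51.4836
(1,1): Delta=1.0000 Bond=-51.4836
V0=5.8003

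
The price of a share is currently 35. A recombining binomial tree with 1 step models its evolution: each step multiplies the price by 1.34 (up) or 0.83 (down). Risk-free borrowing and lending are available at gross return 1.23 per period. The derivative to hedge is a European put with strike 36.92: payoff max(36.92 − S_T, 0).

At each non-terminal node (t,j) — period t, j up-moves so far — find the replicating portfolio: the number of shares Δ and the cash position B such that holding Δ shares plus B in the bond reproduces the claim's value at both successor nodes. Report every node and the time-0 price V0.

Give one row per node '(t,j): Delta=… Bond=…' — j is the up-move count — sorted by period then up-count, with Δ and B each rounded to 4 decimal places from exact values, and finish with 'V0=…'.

(0,0): Delta=-0.4409 Bond=16.8114
V0=1.3800

Risk-neutral probability p* = (R−d)/(u−d) = (1.23−0.83)/(1.34−0.83) = 0.7843.
At expiry t=1: V(1,0)=7.8700, V(1,1)=0.0000
  t=0,j=0: stock 35.0000 → up 46.9000 (V=0.0000), down 29.0500 (V=7.8700). Price 1.3800; hedge Δ=-0.4409, bond B=16.8114.
Self-financing check: at every node Δ·S+B equals the discounted successor values.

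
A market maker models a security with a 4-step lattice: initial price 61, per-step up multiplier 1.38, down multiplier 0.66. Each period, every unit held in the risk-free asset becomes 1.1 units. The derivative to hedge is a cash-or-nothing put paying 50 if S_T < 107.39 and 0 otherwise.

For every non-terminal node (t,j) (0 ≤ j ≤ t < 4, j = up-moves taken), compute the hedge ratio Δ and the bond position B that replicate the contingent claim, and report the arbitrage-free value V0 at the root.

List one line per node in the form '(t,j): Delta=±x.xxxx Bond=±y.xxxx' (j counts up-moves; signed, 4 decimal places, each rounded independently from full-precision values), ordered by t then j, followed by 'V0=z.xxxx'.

(0,0): Delta=-0.1952 Bond=41.2952
(1,0): Delta=0.0000 Bond=37.5657
(1,1): Delta=-0.2546 Bond=50.4258
(2,0): Delta=0.0000 Bond=41.3223
(2,1): Delta=0.0000 Bond=41.3223
(2,2): Delta=-0.3321 Bond=64.4705
(3,0): Delta=0.0000 Bond=45.4545
(3,1): Delta=0.0000 Bond=45.4545
(3,2): Delta=0.0000 Bond=45.4545
(3,3): Delta=-0.4332 Bond=87.1212
V0=29.3877

Since d<R<u, set p* = (R−d)/(u−d) = 0.6111; price each node as the discounted p*-expectation of its children.
At expiry t=4: V(4,0)=50.0000, V(4,1)=50.0000, V(4,2)=50.0000, V(4,3)=50.0000, V(4,4)=0.0000
Node (3,0) S=17.5373: V=(p*·50.0000+(1−p*)·50.0000)/1.1=45.4545; Δ=(50.0000−50.0000)/(24.2014−11.5746)=0.0000; B=V−Δ·S=45.4545
Node (3,1) S=36.6688: V=(p*·50.0000+(1−p*)·50.0000)/1.1=45.4545; Δ=(50.0000−50.0000)/(50.6030−24.2014)=0.0000; B=V−Δ·S=45.4545
Node (3,2) S=76.6711: V=(p*·50.0000+(1−p*)·50.0000)/1.1=45.4545; Δ=(50.0000−50.0000)/(105.8062−50.6030)=0.0000; B=V−Δ·S=45.4545
Node (3,3) S=160.3124: V=(p*·0.0000+(1−p*)·50.0000)/1.1=17.6768; Δ=(0.0000−50.0000)/(221.2311−105.8062)=-0.4332; B=V−Δ·S=87.1212
Node (2,0) S=26.5716: V=(p*·45.4545+(1−p*)·45.4545)/1.1=41.3223; Δ=(45.4545−45.4545)/(36.6688−17.5373)=0.0000; B=V−Δ·S=41.3223
Node (2,1) S=55.5588: V=(p*·45.4545+(1−p*)·45.4545)/1.1=41.3223; Δ=(45.4545−45.4545)/(76.6711−36.6688)=0.0000; B=V−Δ·S=41.3223
Node (2,2) S=116.1684: V=(p*·17.6768+(1−p*)·45.4545)/1.1=25.8902; Δ=(17.6768−45.4545)/(160.3124−76.6711)=-0.3321; B=V−Δ·S=64.4705
Node (1,0) S=40.2600: V=(p*·41.3223+(1−p*)·41.3223)/1.1=37.5657; Δ=(41.3223−41.3223)/(55.5588−26.5716)=0.0000; B=V−Δ·S=37.5657
Node (1,1) S=84.1800: V=(p*·25.8902+(1−p*)·41.3223)/1.1=28.9924; Δ=(25.8902−41.3223)/(116.1684−55.5588)=-0.2546; B=V−Δ·S=50.4258
Node (0,0) S=61.0000: V=(p*·28.9924+(1−p*)·37.5657)/1.1=29.3877; Δ=(28.9924−37.5657)/(84.1800−40.2600)=-0.1952; B=V−Δ·S=41.2952
Check: Δ(0,0)·S0 + B(0,0) = 29.3877 = V0.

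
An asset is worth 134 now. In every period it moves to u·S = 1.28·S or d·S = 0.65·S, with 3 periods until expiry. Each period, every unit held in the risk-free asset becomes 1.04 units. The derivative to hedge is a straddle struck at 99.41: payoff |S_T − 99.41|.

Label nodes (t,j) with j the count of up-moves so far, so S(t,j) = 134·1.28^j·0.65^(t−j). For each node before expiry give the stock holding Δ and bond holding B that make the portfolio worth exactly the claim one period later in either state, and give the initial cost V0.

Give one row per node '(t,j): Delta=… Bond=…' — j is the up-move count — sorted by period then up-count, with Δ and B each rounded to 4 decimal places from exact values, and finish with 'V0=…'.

Risk-neutral probability p* = (R−d)/(u−d) = (1.04−0.65)/(1.28−0.65) = 0.6190.
Terminal values V(3,·): V(3,0)=62.6102, V(3,1)=26.9428, V(3,2)=43.2946, V(3,3)=181.6084
  t=2,j=0: stock 56.6150 → up 72.4672 (V=26.9428), down 36.7998 (V=62.6102). Price 38.9715; hedge Δ=-1.0000, bond B=95.5865.
  t=2,j=1: stock 111.4880 → up 142.7046 (V=43.2946), down 72.4672 (V=26.9428). Price 35.6398; hedge Δ=0.2328, bond B=9.6845.
  t=2,j=2: stock 219.5456 → up 281.0184 (V=181.6084), down 142.7046 (V=43.2946). Price 123.9591; hedge Δ=1.0000, bond B=-95.5865.
  t=1,j=0: stock 87.1000 → up 111.4880 (V=35.6398), down 56.6150 (V=38.9715). Price 35.4894; hedge Δ=-0.0607, bond B=40.7780.
  t=1,j=1: stock 171.5200 → up 219.5456 (V=123.9591), down 111.4880 (V=35.6398). Price 86.8400; hedge Δ=0.8173, bond B=-53.3493.
  t=0,j=0: stock 134.0000 → up 171.5200 (V=86.8400), down 87.1000 (V=35.4894). Price 64.6903; hedge Δ=0.6083, bond B=-16.8186.
Each (Δ,B) replicates both successor values, so the strategy is self-financing and V0 is arbitrage-free.

(0,0): Delta=0.6083 Bond=-16.8186
(1,0): Delta=-0.0607 Bond=40.7780
(1,1): Delta=0.8173 Bond=-53.3493
(2,0): Delta=-1.0000 Bond=95.5865
(2,1): Delta=0.2328 Bond=9.6845
(2,2): Delta=1.0000 Bond=-95.5865
V0=64.6903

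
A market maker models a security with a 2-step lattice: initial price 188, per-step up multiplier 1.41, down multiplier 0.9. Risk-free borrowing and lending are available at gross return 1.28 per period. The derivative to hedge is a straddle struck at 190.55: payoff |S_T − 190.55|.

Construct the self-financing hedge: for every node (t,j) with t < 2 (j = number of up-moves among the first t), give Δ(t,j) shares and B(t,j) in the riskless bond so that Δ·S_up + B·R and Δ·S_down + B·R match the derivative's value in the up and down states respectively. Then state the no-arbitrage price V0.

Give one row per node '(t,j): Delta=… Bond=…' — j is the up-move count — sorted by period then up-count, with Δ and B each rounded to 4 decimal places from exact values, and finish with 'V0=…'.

(0,0): Delta=0.8410 Bond=-83.3802
(1,0): Delta=0.1130 Bond=16.4536
(1,1): Delta=1.0000 Bond=-148.8672
V0=74.7329

Under the risk-neutral measure, an up-move has probability p* = (R−d)/(u−d) = 0.7451 and values discount at R = 1.28.
Terminal values V(2,·): V(2,0)=38.2700, V(2,1)=48.0220, V(2,2)=183.2128
(1,0): S=169.2000. Δ = (V_up−V_dn)/(S_up−S_dn) = (48.0220−38.2700)/(238.5720−152.2800) = 0.1130. V = [p*·48.0220 + (1−p*)·38.2700]/1.28 = 35.5752. B = V − Δ·S = 16.4536.
(1,1): S=265.0800. Δ = (V_up−V_dn)/(S_up−S_dn) = (183.2128−48.0220)/(373.7628−238.5720) = 1.0000. V = [p*·183.2128 + (1−p*)·48.0220]/1.28 = 116.2128. B = V − Δ·S = -148.8672.
(0,0): S=188.0000. Δ = (V_up−V_dn)/(S_up−S_dn) = (116.2128−35.5752)/(265.0800−169.2000) = 0.8410. V = [p*·116.2128 + (1−p*)·35.5752]/1.28 = 74.7329. B = V − Δ·S = -83.3802.
Root portfolio cost Δ·188+B reproduces V0=74.7329.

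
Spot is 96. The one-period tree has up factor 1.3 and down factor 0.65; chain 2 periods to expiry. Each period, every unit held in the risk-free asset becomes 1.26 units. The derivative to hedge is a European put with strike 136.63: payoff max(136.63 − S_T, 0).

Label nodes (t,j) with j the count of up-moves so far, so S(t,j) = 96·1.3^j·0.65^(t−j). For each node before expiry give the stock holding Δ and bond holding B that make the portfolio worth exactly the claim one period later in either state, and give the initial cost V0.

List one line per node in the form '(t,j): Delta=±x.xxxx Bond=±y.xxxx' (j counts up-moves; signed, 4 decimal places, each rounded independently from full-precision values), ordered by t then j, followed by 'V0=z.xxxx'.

No-arbitrage ⇒ martingale measure with p* = (R−d)/(u−d) = 0.9385.
Terminal values V(2,·): V(2,0)=96.0700, V(2,1)=55.5100, V(2,2)=0.0000
(1,0): S=62.4000. Δ = (V_up−V_dn)/(S_up−S_dn) = (55.5100−96.0700)/(81.1200−40.5600) = -1.0000. V = [p*·55.5100 + (1−p*)·96.0700]/1.26 = 46.0365. B = V − Δ·S = 108.4365.
(1,1): S=124.8000. Δ = (V_up−V_dn)/(S_up−S_dn) = (0.0000−55.5100)/(162.2400−81.1200) = -0.6843. V = [p*·0.0000 + (1−p*)·55.5100]/1.26 = 2.7111. B = V − Δ·S = 88.1111.
(0,0): S=96.0000. Δ = (V_up−V_dn)/(S_up−S_dn) = (2.7111−46.0365)/(124.8000−62.4000) = -0.6943. V = [p*·2.7111 + (1−p*)·46.0365]/1.26 = 4.2677. B = V − Δ·S = 70.9221.
Each (Δ,B) replicates both successor values, so the strategy is self-financing and V0 is arbitrage-free.

(0,0): Delta=-0.6943 Bond=70.9221
(1,0): Delta=-1.0000 Bond=108.4365
(1,1): Delta=-0.6843 Bond=88.1111
V0=4.2677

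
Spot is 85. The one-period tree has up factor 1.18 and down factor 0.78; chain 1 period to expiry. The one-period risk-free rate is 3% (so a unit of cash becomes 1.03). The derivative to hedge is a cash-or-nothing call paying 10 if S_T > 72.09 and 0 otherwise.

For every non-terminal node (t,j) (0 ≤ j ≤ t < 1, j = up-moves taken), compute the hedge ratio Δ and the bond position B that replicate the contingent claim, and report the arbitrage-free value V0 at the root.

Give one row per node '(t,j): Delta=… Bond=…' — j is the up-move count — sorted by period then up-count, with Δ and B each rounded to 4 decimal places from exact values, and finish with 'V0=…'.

Under the risk-neutral measure, an up-move has probability p* = (R−d)/(u−d) = 0.6250 and values discount at R = 1.03.
Terminal payoffs: V(1,0)=0.0000, V(1,1)=10.0000
(0,0): S=85.0000. Δ = (V_up−V_dn)/(S_up−S_dn) = (10.0000−0.0000)/(100.3000−66.3000) = 0.2941. V = [p*·10.0000 + (1−p*)·0.0000]/1.03 = 6.0680. B = V − Δ·S = -18.9320.
The time-0 hedge costs 6.0680, which is the no-arbitrage price.

(0,0): Delta=0.2941 Bond=-18.9320
V0=6.0680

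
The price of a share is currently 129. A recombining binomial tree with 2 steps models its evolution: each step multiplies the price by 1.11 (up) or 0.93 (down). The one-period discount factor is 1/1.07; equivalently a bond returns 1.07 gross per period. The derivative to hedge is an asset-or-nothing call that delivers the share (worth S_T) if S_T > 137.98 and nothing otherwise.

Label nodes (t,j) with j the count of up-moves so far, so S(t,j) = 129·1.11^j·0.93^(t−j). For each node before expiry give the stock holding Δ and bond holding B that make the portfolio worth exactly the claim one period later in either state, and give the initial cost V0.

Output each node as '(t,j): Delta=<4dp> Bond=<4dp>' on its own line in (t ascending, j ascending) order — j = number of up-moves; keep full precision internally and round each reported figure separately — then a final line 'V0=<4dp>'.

Under the risk-neutral measure, an up-move has probability p* = (R−d)/(u−d) = 0.7778 and values discount at R = 1.07.
Payoff layer (t=2): V(2,0)=0.0000, V(2,1)=0.0000, V(2,2)=158.9409
(1,0): S=119.9700. Δ = (V_up−V_dn)/(S_up−S_dn) = (0.0000−0.0000)/(133.1667−111.5721) = 0.0000. V = [p*·0.0000 + (1−p*)·0.0000]/1.07 = 0.0000. B = V − Δ·S = 0.0000.
(1,1): S=143.1900. Δ = (V_up−V_dn)/(S_up−S_dn) = (158.9409−0.0000)/(158.9409−133.1667) = 6.1667. V = [p*·158.9409 + (1−p*)·0.0000]/1.07 = 115.5334. B = V − Δ·S = -767.4716.
(0,0): S=129.0000. Δ = (V_up−V_dn)/(S_up−S_dn) = (115.5334−0.0000)/(143.1900−119.9700) = 4.9756. V = [p*·115.5334 + (1−p*)·0.0000]/1.07 = 83.9806. B = V − Δ·S = -557.8714.
The time-0 hedge costs 83.9806, which is the no-arbitrage price.

(0,0): Delta=4.9756 Bond=-557.8714
(1,0): Delta=0.0000 Bond=0.0000
(1,1): Delta=6.1667 Bond=-767.4716
V0=83.9806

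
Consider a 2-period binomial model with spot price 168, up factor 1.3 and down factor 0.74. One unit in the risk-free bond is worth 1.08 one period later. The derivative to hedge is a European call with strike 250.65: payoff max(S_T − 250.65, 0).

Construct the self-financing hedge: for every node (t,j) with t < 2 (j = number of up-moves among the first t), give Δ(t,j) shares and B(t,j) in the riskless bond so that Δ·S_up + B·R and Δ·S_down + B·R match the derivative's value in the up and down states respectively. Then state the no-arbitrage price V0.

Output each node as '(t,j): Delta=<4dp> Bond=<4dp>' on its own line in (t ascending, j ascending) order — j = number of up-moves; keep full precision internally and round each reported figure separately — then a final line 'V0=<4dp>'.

Risk-neutral probability p* = (R−d)/(u−d) = (1.08−0.74)/(1.3−0.74) = 0.6071.
At expiry t=2: V(2,0)=0.0000, V(2,1)=0.0000, V(2,2)=33.2700
  t=1,j=0: stock 124.3200 → up 161.6160 (V=0.0000), down 91.9968 (V=0.0000). Price 0.0000; hedge Δ=0.0000, bond B=0.0000.
  t=1,j=1: stock 218.4000 → up 283.9200 (V=33.2700), down 161.6160 (V=0.0000). Price 18.7034; hedge Δ=0.2720, bond B=-40.7073.
  t=0,j=0: stock 168.0000 → up 218.4000 (V=18.7034), down 124.3200 (V=0.0000). Price 10.5145; hedge Δ=0.1988, bond B=-22.8844.
Check: Δ(0,0)·S0 + B(0,0) = 10.5145 = V0.

(0,0): Delta=0.1988 Bond=-22.8844
(1,0): Delta=0.0000 Bond=0.0000
(1,1): Delta=0.2720 Bond=-40.7073
V0=10.5145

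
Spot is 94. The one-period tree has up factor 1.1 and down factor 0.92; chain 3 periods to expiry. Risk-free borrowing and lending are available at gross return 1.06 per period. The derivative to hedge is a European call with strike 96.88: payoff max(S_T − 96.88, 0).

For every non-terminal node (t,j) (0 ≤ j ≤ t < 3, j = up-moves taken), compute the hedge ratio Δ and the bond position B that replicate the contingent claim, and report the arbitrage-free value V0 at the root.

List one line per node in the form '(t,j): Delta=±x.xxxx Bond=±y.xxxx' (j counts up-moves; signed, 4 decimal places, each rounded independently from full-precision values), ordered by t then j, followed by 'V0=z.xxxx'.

Since d<R<u, set p* = (R−d)/(u−d) = 0.7778; price each node as the discounted p*-expectation of its children.
Terminal payoffs: V(3,0)=0.0000, V(3,1)=0.0000, V(3,2)=7.7608, V(3,3)=28.2340
(2,0): S=79.5616. Δ = (V_up−V_dn)/(S_up−S_dn) = (0.0000−0.0000)/(87.5178−73.1967) = 0.0000. V = [p*·0.0000 + (1−p*)·0.0000]/1.06 = 0.0000. B = V − Δ·S = 0.0000.
(2,1): S=95.1280. Δ = (V_up−V_dn)/(S_up−S_dn) = (7.7608−0.0000)/(104.6408−87.5178) = 0.4532. V = [p*·7.7608 + (1−p*)·0.0000]/1.06 = 5.6945. B = V − Δ·S = -37.4210.
(2,2): S=113.7400. Δ = (V_up−V_dn)/(S_up−S_dn) = (28.2340−7.7608)/(125.1140−104.6408) = 1.0000. V = [p*·28.2340 + (1−p*)·7.7608]/1.06 = 22.3438. B = V − Δ·S = -91.3962.
(1,0): S=86.4800. Δ = (V_up−V_dn)/(S_up−S_dn) = (5.6945−0.0000)/(95.1280−79.5616) = 0.3658. V = [p*·5.6945 + (1−p*)·0.0000]/1.06 = 4.1784. B = V − Δ·S = -27.4578.
(1,1): S=103.4000. Δ = (V_up−V_dn)/(S_up−S_dn) = (22.3438−5.6945)/(113.7400−95.1280) = 0.8945. V = [p*·22.3438 + (1−p*)·5.6945]/1.06 = 17.5886. B = V − Δ·S = -74.9073.
(0,0): S=94.0000. Δ = (V_up−V_dn)/(S_up−S_dn) = (17.5886−4.1784)/(103.4000−86.4800) = 0.7926. V = [p*·17.5886 + (1−p*)·4.1784]/1.06 = 13.7817. B = V − Δ·S = -60.7198.
Root portfolio cost Δ·94+B reproduces V0=13.7817.

(0,0): Delta=0.7926 Bond=-60.7198
(1,0): Delta=0.3658 Bond=-27.4578
(1,1): Delta=0.8945 Bond=-74.9073
(2,0): Delta=0.0000 Bond=0.0000
(2,1): Delta=0.4532 Bond=-37.4210
(2,2): Delta=1.0000 Bond=-91.3962
V0=13.7817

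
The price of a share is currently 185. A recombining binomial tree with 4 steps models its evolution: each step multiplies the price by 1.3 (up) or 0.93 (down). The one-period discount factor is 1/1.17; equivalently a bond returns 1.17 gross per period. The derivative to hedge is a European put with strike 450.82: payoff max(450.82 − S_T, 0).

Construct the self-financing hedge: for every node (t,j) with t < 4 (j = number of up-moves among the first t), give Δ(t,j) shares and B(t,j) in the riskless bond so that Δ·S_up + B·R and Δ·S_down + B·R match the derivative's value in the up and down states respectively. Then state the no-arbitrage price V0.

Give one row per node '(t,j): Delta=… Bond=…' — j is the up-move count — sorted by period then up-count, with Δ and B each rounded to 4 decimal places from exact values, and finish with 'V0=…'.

Risk-neutral probability p* = (R−d)/(u−d) = (1.17−0.93)/(1.3−0.93) = 0.6486.
Terminal values V(4,·): V(4,0)=312.4304, V(4,1)=257.3721, V(4,2)=180.4090, V(4,3)=72.8261, V(4,4)=0.0000
  t=3,j=0: stock 148.8060 → up 193.4479 (V=257.3721), down 138.3896 (V=312.4304). Price 236.5102; hedge Δ=-1.0000, bond B=385.3162.
  t=3,j=1: stock 208.0085 → up 270.4110 (V=180.4090), down 193.4479 (V=257.3721). Price 177.3078; hedge Δ=-1.0000, bond B=385.3162.
  t=3,j=2: stock 290.7645 → up 377.9939 (V=72.8261), down 270.4110 (V=180.4090). Price 94.5517; hedge Δ=-1.0000, bond B=385.3162.
  t=3,j=3: stock 406.4450 → up 528.3785 (V=0.0000), down 377.9939 (V=72.8261). Price 21.8697; hedge Δ=-0.4843, bond B=218.6971.
  t=2,j=0: stock 160.0065 → up 208.0085 (V=177.3078), down 148.8060 (V=236.5102). Price 169.3236; hedge Δ=-1.0000, bond B=329.3301.
  t=2,j=1: stock 223.6650 → up 290.7645 (V=94.5517), down 208.0085 (V=177.3078). Price 105.6651; hedge Δ=-1.0000, bond B=329.3301.
  t=2,j=2: stock 312.6500 → up 406.4450 (V=21.8697), down 290.7645 (V=94.5517). Price 40.5185; hedge Δ=-0.6283, bond B=236.9564.
  t=1,j=0: stock 172.0500 → up 223.6650 (V=105.6651), down 160.0065 (V=169.3236). Price 109.4287; hedge Δ=-1.0000, bond B=281.4787.
  t=1,j=1: stock 240.5000 → up 312.6500 (V=40.5185), down 223.6650 (V=105.6651). Price 54.1947; hedge Δ=-0.7321, bond B=230.2667.
  t=0,j=0: stock 185.0000 → up 240.5000 (V=54.1947), down 172.0500 (V=109.4287). Price 62.9071; hedge Δ=-0.8069, bond B=212.1881.
The time-0 hedge costs 62.9071, which is the no-arbitrage price.

(0,0): Delta=-0.8069 Bond=212.1881
(1,0): Delta=-1.0000 Bond=281.4787
(1,1): Delta=-0.7321 Bond=230.2667
(2,0): Delta=-1.0000 Bond=329.3301
(2,1): Delta=-1.0000 Bond=329.3301
(2,2): Delta=-0.6283 Bond=236.9564
(3,0): Delta=-1.0000 Bond=385.3162
(3,1): Delta=-1.0000 Bond=385.3162
(3,2): Delta=-1.0000 Bond=385.3162
(3,3): Delta=-0.4843 Bond=218.6971
V0=62.9071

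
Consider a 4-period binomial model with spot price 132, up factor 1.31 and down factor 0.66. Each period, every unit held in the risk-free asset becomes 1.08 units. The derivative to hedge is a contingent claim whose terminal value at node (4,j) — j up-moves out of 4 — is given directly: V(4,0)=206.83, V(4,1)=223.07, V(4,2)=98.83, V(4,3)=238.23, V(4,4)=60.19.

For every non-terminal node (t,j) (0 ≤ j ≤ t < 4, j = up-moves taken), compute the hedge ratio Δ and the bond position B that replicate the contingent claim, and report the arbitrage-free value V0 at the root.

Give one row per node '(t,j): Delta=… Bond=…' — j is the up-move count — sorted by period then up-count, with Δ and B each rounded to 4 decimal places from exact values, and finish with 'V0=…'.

(0,0): Delta=-0.1451 Bond=137.6714
(1,0): Delta=0.0518 Bond=131.5295
(1,1): Delta=-0.1994 Bond=158.0798
(2,0): Delta=-1.8465 Bond=251.2019
(2,1): Delta=0.5756 Bond=82.2792
(2,2): Delta=-0.4132 Bond=219.1615
(3,0): Delta=0.6584 Bond=176.2409
(3,1): Delta=-2.5376 Bond=323.3531
(3,2): Delta=1.4345 Bond=-39.5506
(3,3): Delta=-0.9230 Bond=387.9714
V0=118.5181

Since d<R<u, set p* = (R−d)/(u−d) = 0.6462; price each node as the discounted p*-expectation of its children.
Terminal payoffs: V(4,0)=206.8300, V(4,1)=223.0700, V(4,2)=98.8300, V(4,3)=238.2300, V(4,4)=60.1900
Node (3,0) S=37.9495: V=(p*·223.0700+(1−p*)·206.8300)/1.08=201.2255; Δ=(223.0700−206.8300)/(49.7138−25.0467)=0.6584; B=V−Δ·S=176.2409
Node (3,1) S=75.3240: V=(p*·98.8300+(1−p*)·223.0700)/1.08=132.2147; Δ=(98.8300−223.0700)/(98.6744−49.7138)=-2.5376; B=V−Δ·S=323.3531
Node (3,2) S=149.5066: V=(p*·238.2300+(1−p*)·98.8300)/1.08=174.9110; Δ=(238.2300−98.8300)/(195.8537−98.6744)=1.4345; B=V−Δ·S=-39.5506
Node (3,3) S=296.7480: V=(p*·60.1900+(1−p*)·238.2300)/1.08=114.0637; Δ=(60.1900−238.2300)/(388.7399−195.8537)=-0.9230; B=V−Δ·S=387.9714
Node (2,0) S=57.4992: V=(p*·132.2147+(1−p*)·201.2255)/1.08=145.0314; Δ=(132.2147−201.2255)/(75.3240−37.9495)=-1.8465; B=V−Δ·S=251.2019
Node (2,1) S=114.1272: V=(p*·174.9110+(1−p*)·132.2147)/1.08=147.9658; Δ=(174.9110−132.2147)/(149.5066−75.3240)=0.5756; B=V−Δ·S=82.2792
Node (2,2) S=226.5252: V=(p*·114.0637+(1−p*)·174.9110)/1.08=125.5502; Δ=(114.0637−174.9110)/(296.7480−149.5066)=-0.4132; B=V−Δ·S=219.1615
Node (1,0) S=87.1200: V=(p*·147.9658+(1−p*)·145.0314)/1.08=136.0439; Δ=(147.9658−145.0314)/(114.1272−57.4992)=0.0518; B=V−Δ·S=131.5295
Node (1,1) S=172.9200: V=(p*·125.5502+(1−p*)·147.9658)/1.08=123.5943; Δ=(125.5502−147.9658)/(226.5252−114.1272)=-0.1994; B=V−Δ·S=158.0798
Node (0,0) S=132.0000: V=(p*·123.5943+(1−p*)·136.0439)/1.08=118.5181; Δ=(123.5943−136.0439)/(172.9200−87.1200)=-0.1451; B=V−Δ·S=137.6714
The time-0 hedge costs 118.5181, which is the no-arbitrage price.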